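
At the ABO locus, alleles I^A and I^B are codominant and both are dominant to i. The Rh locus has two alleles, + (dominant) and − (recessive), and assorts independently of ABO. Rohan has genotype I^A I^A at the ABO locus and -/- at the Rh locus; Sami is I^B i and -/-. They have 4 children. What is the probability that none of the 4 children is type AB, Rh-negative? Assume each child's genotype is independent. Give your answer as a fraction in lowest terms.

ABO cross I^A I^A × I^B i → 1/2 A, 1/2 AB.
Rh cross -/- × -/- → 1 Rh-; so P(type AB, Rh-negative) = 1/2 × 1 = 1/2 per child.
P(not type AB, Rh-negative) = 1/2 for one child; (1/2)^4 = 1/16.

1/16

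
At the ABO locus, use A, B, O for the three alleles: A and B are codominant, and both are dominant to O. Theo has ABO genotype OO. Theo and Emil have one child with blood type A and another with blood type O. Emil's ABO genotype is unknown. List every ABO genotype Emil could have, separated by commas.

For each candidate genotype of Emil, check whether crossing it with OO can produce every observed child phenotype.
  AA → possible child types {A} ✗
  AB → possible child types {A, B} ✗
  AO → possible child types {O, A} ✓
  BB → possible child types {B} ✗
  BO → possible child types {O, B} ✗
  OO → possible child types {O} ✗

AO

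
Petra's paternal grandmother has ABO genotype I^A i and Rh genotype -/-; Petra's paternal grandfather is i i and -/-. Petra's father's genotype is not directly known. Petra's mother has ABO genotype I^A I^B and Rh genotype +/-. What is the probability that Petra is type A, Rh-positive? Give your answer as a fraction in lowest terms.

1/4

Petra's father's ABO genotype from I^A i × i i: 1/2 I^A i, 1/2 i i.
Crossing each possibility with the mother I^A I^B and summing P(type A): 1/2·1/2 + 1/2·1/2 = 1/2.
Similarly for Rh via the father's Rh distribution: P(Rh+) = 1/2.
Independent loci: 1/2 × 1/2 = 1/4.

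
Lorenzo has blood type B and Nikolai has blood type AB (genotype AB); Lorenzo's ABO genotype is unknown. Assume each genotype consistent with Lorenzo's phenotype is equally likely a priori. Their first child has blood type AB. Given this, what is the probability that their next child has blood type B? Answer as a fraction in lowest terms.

1/2

Possible genotypes: Lorenzo ∈ {BB, BO}; Nikolai ∈ {AB}.
Weight each parental genotype pair by prior × P(type-AB child):
  BB × AB: posterior weight 2/3; P(next child type B) = 1/2.
  BO × AB: posterior weight 1/3; P(next child type B) = 1/2.
Weighted sum = 1/2.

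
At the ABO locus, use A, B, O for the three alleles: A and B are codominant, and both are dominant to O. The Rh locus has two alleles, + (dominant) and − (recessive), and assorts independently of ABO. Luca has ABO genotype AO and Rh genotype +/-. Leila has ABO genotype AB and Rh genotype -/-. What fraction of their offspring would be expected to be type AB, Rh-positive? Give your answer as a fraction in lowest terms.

ABO cross AO × AB → offspring phenotypes: 1/2 A, 1/4 B, 1/4 AB.
Rh cross +/- × -/- → 1/2 Rh+, 1/2 Rh-.
Independent loci: P(type AB, Rh-positive) = 1/4 × 1/2 = 1/8.

1/8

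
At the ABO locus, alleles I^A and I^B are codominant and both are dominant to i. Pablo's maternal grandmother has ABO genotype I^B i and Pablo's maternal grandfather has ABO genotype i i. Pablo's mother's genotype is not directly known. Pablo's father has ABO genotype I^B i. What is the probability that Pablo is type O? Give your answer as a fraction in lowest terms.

3/8

Pablo's mother's ABO genotype from I^B i × i i: 1/2 I^B i, 1/2 i i.
Crossing each possibility with the father I^B i and summing P(type O): 1/2·1/4 + 1/2·1/2 = 3/8.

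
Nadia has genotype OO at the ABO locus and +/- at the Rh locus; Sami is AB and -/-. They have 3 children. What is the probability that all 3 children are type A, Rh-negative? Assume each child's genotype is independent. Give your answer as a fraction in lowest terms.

1/64

ABO cross OO × AB → 1/2 A, 1/2 B.
Rh cross +/- × -/- → 1/2 Rh+, 1/2 Rh-; so P(type A, Rh-negative) = 1/2 × 1/2 = 1/4 per child.
All 3 independent: (1/4)^3 = 1/64.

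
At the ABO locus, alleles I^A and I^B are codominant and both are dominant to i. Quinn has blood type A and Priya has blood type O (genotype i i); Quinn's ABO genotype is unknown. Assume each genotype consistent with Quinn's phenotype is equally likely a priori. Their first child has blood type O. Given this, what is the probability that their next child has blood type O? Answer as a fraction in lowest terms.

Possible genotypes: Quinn ∈ {I^A I^A, I^A i}; Priya ∈ {i i}.
Weight each parental genotype pair by prior × P(type-O child):
  I^A i × i i: posterior weight 1; P(next child type O) = 1/2.
Weighted sum = 1/2.

1/2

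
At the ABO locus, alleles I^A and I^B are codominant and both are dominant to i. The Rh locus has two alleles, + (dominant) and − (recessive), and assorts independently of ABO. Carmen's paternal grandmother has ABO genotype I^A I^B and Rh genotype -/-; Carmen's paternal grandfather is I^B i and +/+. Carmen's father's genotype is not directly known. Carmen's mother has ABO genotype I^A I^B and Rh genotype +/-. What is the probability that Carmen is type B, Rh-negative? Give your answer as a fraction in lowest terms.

Carmen's father's ABO genotype from I^A I^B × I^B i: 1/4 I^A I^B, 1/4 I^A i, 1/4 I^B I^B, 1/4 I^B i.
Crossing each possibility with the mother I^A I^B and summing P(type B): 1/4·1/4 + 1/4·1/4 + 1/4·1/2 + 1/4·1/2 = 3/8.
Similarly for Rh via the father's Rh distribution: P(Rh-) = 1/4.
Independent loci: 3/8 × 1/4 = 3/32.

3/32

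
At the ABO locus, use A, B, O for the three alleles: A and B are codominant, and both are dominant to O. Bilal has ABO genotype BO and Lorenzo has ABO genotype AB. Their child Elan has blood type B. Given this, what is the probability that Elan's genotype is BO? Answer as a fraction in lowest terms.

1/2

Cross BO × AB → 1/4 AB, 1/4 AO, 1/4 BB, 1/4 BO.
Type-B genotypes among offspring: BB (1/4), BO (1/4); total 1/2.
P(BO | type B) = (1/4) / (1/2) = 1/2.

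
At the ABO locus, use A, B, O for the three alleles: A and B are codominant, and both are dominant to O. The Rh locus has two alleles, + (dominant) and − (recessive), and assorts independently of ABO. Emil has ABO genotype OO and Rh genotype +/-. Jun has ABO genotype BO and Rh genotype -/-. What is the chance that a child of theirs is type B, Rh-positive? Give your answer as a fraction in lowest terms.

ABO cross OO × BO → offspring phenotypes: 1/2 O, 1/2 B.
Rh cross +/- × -/- → 1/2 Rh+, 1/2 Rh-.
Independent loci: P(type B, Rh-positive) = 1/2 × 1/2 = 1/4.

1/4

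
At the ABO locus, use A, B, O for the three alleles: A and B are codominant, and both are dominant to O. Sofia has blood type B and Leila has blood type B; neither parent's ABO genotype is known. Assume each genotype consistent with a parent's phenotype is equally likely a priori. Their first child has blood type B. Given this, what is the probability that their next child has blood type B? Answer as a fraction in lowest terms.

Possible genotypes: Sofia ∈ {BB, BO}; Leila ∈ {BB, BO}.
Weight each parental genotype pair by prior × P(type-B child):
  BB × BB: posterior weight 4/15; P(next child type B) = 1.
  BB × BO: posterior weight 4/15; P(next child type B) = 1.
  BO × BB: posterior weight 4/15; P(next child type B) = 1.
  BO × BO: posterior weight 1/5; P(next child type B) = 3/4.
Weighted sum = 19/20.

19/20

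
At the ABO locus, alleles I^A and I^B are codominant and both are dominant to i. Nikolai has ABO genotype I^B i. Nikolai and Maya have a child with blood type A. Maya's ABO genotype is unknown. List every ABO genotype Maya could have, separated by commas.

I^A I^A, I^A I^B, I^A i

For each candidate genotype of Maya, check whether crossing it with I^B i can produce every observed child phenotype.
  I^A I^A → possible child types {A, AB} ✓
  I^A I^B → possible child types {A, B, AB} ✓
  I^A i → possible child types {O, A, B, AB} ✓
  I^B I^B → possible child types {B} ✗
  I^B i → possible child types {O, B} ✗
  i i → possible child types {O, B} ✗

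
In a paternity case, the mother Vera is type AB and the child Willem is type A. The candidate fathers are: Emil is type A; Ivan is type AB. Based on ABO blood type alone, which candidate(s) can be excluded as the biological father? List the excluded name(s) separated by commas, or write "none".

A candidate is excluded only if no genotype consistent with his phenotype could produce a type A child with a type AB mother.
Every candidate has at least one consistent genotype combination, so none can be excluded.

none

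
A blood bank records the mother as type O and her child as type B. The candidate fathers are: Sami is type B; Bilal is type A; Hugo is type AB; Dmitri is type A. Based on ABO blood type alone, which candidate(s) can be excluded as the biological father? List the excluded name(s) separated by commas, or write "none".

Bilal, Dmitri

A candidate is excluded only if no genotype consistent with his phenotype could produce a type B child with a type O mother.
Bilal (type A): no genotype consistent with that phenotype can produce a type-B child with a type-O mother.
Dmitri (type A): no genotype consistent with that phenotype can produce a type-B child with a type-O mother.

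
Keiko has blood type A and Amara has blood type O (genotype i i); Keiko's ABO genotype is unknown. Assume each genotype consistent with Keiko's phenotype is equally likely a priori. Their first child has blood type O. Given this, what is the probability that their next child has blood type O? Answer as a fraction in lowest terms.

1/2

Possible genotypes: Keiko ∈ {I^A I^A, I^A i}; Amara ∈ {i i}.
Weight each parental genotype pair by prior × P(type-O child):
  I^A i × i i: posterior weight 1; P(next child type O) = 1/2.
Weighted sum = 1/2.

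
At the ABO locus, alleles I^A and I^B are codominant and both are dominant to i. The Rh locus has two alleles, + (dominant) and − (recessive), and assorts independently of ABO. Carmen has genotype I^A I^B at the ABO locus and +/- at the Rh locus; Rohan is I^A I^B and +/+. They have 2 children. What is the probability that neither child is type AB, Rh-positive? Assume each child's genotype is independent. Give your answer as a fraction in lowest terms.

ABO cross I^A I^B × I^A I^B → 1/4 A, 1/4 B, 1/2 AB.
Rh cross +/- × +/+ → 1 Rh+; so P(type AB, Rh-positive) = 1/2 × 1 = 1/2 per child.
P(not type AB, Rh-positive) = 1/2 for one child; (1/2)^2 = 1/4.

1/4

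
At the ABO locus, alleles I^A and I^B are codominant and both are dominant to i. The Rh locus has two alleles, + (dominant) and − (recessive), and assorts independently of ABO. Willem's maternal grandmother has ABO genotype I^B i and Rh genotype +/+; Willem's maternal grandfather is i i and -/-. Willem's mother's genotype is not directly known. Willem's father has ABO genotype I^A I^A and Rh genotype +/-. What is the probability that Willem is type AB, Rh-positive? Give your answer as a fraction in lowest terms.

Willem's mother's ABO genotype from I^B i × i i: 1/2 I^B i, 1/2 i i.
Crossing each possibility with the father I^A I^A and summing P(type AB): 1/2·1/2 + 1/2·0 = 1/4.
Similarly for Rh via the mother's Rh distribution: P(Rh+) = 3/4.
Independent loci: 1/4 × 3/4 = 3/16.

3/16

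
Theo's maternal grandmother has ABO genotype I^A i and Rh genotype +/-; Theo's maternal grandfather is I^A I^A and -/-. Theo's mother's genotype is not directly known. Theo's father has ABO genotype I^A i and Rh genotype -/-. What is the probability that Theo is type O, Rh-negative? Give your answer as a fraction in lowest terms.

Theo's mother's ABO genotype from I^A i × I^A I^A: 1/2 I^A I^A, 1/2 I^A i.
Crossing each possibility with the father I^A i and summing P(type O): 1/2·0 + 1/2·1/4 = 1/8.
Similarly for Rh via the mother's Rh distribution: P(Rh-) = 3/4.
Independent loci: 1/8 × 3/4 = 3/32.

3/32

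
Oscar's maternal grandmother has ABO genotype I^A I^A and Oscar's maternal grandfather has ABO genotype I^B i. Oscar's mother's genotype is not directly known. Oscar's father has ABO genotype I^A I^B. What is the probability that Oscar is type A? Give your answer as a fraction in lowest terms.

3/8

Oscar's mother's ABO genotype from I^A I^A × I^B i: 1/2 I^A I^B, 1/2 I^A i.
Crossing each possibility with the father I^A I^B and summing P(type A): 1/2·1/4 + 1/2·1/2 = 3/8.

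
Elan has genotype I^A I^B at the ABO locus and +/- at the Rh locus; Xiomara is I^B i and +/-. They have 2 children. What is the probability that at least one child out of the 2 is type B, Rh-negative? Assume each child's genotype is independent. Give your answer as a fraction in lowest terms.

ABO cross I^A I^B × I^B i → 1/4 A, 1/2 B, 1/4 AB.
Rh cross +/- × +/- → 3/4 Rh+, 1/4 Rh-; so P(type B, Rh-negative) = 1/2 × 1/4 = 1/8 per child.
P(none) = (7/8)^2 = 49/64; P(at least one) = 1 − 49/64 = 15/64.

15/64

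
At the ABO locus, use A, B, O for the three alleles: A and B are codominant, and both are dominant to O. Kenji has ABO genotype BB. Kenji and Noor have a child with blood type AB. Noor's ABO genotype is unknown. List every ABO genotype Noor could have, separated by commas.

For each candidate genotype of Noor, check whether crossing it with BB can produce every observed child phenotype.
  AA → possible child types {AB} ✓
  AB → possible child types {B, AB} ✓
  AO → possible child types {B, AB} ✓
  BB → possible child types {B} ✗
  BO → possible child types {B} ✗
  OO → possible child types {B} ✗

AA, AB, AO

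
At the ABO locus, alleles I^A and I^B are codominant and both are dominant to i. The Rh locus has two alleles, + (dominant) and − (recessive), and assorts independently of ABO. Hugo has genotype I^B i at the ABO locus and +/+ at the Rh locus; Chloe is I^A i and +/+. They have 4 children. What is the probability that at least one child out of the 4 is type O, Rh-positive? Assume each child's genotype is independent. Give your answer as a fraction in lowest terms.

ABO cross I^B i × I^A i → 1/4 O, 1/4 A, 1/4 B, 1/4 AB.
Rh cross +/+ × +/+ → 1 Rh+; so P(type O, Rh-positive) = 1/4 × 1 = 1/4 per child.
P(none) = (3/4)^4 = 81/256; P(at least one) = 1 − 81/256 = 175/256.

175/256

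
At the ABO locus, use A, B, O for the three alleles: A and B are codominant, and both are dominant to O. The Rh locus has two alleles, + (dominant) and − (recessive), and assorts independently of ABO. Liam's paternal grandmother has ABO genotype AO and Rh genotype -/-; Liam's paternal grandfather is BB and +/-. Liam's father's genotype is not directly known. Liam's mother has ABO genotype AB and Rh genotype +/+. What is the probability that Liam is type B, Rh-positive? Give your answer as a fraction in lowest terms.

Liam's father's ABO genotype from AO × BB: 1/2 AB, 1/2 BO.
Crossing each possibility with the mother AB and summing P(type B): 1/2·1/4 + 1/2·1/2 = 3/8.
Similarly for Rh via the father's Rh distribution: P(Rh+) = 1.
Independent loci: 3/8 × 1 = 3/8.

3/8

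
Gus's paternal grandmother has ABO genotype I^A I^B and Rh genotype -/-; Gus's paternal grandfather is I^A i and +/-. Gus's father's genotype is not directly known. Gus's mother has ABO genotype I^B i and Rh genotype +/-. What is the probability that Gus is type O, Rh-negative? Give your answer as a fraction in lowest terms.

3/64

Gus's father's ABO genotype from I^A I^B × I^A i: 1/4 I^A I^A, 1/4 I^A I^B, 1/4 I^A i, 1/4 I^B i.
Crossing each possibility with the mother I^B i and summing P(type O): 1/4·0 + 1/4·0 + 1/4·1/4 + 1/4·1/4 = 1/8.
Similarly for Rh via the father's Rh distribution: P(Rh-) = 3/8.
Independent loci: 1/8 × 3/8 = 3/64.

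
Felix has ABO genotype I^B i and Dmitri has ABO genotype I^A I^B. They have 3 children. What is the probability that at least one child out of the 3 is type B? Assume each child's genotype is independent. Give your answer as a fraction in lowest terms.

7/8

ABO cross I^B i × I^A I^B → 1/4 A, 1/2 B, 1/4 AB.
So P(type B) = 1/2 per child.
P(none) = (1/2)^3 = 1/8; P(at least one) = 1 − 1/8 = 7/8.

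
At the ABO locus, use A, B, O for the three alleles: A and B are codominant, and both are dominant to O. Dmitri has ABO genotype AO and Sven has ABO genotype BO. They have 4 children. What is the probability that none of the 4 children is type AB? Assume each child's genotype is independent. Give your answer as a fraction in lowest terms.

81/256

ABO cross AO × BO → 1/4 O, 1/4 A, 1/4 B, 1/4 AB.
So P(type AB) = 1/4 per child.
P(not type AB) = 3/4 for one child; (3/4)^4 = 81/256.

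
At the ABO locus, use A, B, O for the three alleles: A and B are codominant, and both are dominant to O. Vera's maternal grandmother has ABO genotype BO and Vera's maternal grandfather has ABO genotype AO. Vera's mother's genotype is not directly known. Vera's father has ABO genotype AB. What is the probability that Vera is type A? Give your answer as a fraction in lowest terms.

3/8

Vera's mother's ABO genotype from BO × AO: 1/4 AB, 1/4 AO, 1/4 BO, 1/4 OO.
Crossing each possibility with the father AB and summing P(type A): 1/4·1/4 + 1/4·1/2 + 1/4·1/4 + 1/4·1/2 = 3/8.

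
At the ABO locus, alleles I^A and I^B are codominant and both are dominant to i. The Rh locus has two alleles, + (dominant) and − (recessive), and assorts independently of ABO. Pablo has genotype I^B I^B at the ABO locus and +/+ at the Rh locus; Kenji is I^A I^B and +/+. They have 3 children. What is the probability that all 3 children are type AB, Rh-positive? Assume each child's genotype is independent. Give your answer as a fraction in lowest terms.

ABO cross I^B I^B × I^A I^B → 1/2 B, 1/2 AB.
Rh cross +/+ × +/+ → 1 Rh+; so P(type AB, Rh-positive) = 1/2 × 1 = 1/2 per child.
All 3 independent: (1/2)^3 = 1/8.

1/8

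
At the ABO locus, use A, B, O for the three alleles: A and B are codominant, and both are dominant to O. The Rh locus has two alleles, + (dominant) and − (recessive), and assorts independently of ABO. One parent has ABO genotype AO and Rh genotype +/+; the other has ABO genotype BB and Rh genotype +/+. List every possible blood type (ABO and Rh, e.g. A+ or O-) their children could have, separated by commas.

Gametes from AO × BB give offspring ABO genotypes AB, BO, i.e. phenotypes B, AB.
Rh cross +/+ × +/+ → phenotypes Rh+.
Combining independently: B+, AB+.

B+, AB+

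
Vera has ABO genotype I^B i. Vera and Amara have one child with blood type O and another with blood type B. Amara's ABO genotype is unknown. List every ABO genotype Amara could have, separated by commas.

For each candidate genotype of Amara, check whether crossing it with I^B i can produce every observed child phenotype.
  I^A I^A → possible child types {A, AB} ✗
  I^A I^B → possible child types {A, B, AB} ✗
  I^A i → possible child types {O, A, B, AB} ✓
  I^B I^B → possible child types {B} ✗
  I^B i → possible child types {O, B} ✓
  i i → possible child types {O, B} ✓

I^A i, I^B i, i i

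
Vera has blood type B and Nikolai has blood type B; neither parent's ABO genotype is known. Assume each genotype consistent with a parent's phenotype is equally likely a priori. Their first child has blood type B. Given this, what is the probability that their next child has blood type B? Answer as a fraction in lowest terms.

19/20

Possible genotypes: Vera ∈ {BB, BO}; Nikolai ∈ {BB, BO}.
Weight each parental genotype pair by prior × P(type-B child):
  BB × BB: posterior weight 4/15; P(next child type B) = 1.
  BB × BO: posterior weight 4/15; P(next child type B) = 1.
  BO × BB: posterior weight 4/15; P(next child type B) = 1.
  BO × BO: posterior weight 1/5; P(next child type B) = 3/4.
Weighted sum = 19/20.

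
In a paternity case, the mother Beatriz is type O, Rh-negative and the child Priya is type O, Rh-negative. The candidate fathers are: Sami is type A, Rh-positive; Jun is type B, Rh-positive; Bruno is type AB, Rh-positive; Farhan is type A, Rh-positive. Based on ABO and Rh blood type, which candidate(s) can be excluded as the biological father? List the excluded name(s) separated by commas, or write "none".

A candidate is excluded only if no genotype consistent with his phenotype could produce a type O, Rh-negative child with a type O, Rh-negative mother.
Bruno (type AB, Rh+): no genotype consistent with that phenotype can produce a type-O Rh- child with a type-O mother.

Bruno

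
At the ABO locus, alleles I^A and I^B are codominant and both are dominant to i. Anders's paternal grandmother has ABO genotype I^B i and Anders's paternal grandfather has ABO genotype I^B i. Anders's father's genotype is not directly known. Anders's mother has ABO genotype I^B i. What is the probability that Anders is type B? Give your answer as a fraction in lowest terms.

Anders's father's ABO genotype from I^B i × I^B i: 1/4 I^B I^B, 1/2 I^B i, 1/4 i i.
Crossing each possibility with the mother I^B i and summing P(type B): 1/4·1 + 1/2·3/4 + 1/4·1/2 = 3/4.

3/4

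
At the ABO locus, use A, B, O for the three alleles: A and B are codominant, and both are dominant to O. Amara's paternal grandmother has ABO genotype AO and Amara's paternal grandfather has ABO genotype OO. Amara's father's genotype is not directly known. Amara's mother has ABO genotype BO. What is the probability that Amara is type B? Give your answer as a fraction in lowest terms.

3/8

Amara's father's ABO genotype from AO × OO: 1/2 AO, 1/2 OO.
Crossing each possibility with the mother BO and summing P(type B): 1/2·1/4 + 1/2·1/2 = 3/8.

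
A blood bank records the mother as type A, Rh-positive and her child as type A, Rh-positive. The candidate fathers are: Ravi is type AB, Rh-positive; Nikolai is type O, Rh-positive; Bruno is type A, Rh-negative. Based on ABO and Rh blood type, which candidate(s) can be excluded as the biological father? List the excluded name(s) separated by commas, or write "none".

none

A candidate is excluded only if no genotype consistent with his phenotype could produce a type A, Rh-positive child with a type A, Rh-positive mother.
Every candidate has at least one consistent genotype combination, so none can be excluded.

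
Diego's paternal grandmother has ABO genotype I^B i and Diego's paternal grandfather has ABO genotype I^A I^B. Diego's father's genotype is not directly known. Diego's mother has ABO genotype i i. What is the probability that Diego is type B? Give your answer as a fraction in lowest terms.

1/2

Diego's father's ABO genotype from I^B i × I^A I^B: 1/4 I^A I^B, 1/4 I^A i, 1/4 I^B I^B, 1/4 I^B i.
Crossing each possibility with the mother i i and summing P(type B): 1/4·1/2 + 1/4·0 + 1/4·1 + 1/4·1/2 = 1/2.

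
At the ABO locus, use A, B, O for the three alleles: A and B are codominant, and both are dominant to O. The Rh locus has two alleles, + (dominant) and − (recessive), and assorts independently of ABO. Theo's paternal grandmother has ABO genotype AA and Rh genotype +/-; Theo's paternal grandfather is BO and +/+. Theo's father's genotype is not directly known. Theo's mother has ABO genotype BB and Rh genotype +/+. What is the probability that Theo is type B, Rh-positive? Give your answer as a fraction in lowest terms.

Theo's father's ABO genotype from AA × BO: 1/2 AB, 1/2 AO.
Crossing each possibility with the mother BB and summing P(type B): 1/2·1/2 + 1/2·1/2 = 1/2.
Similarly for Rh via the father's Rh distribution: P(Rh+) = 1.
Independent loci: 1/2 × 1 = 1/2.

1/2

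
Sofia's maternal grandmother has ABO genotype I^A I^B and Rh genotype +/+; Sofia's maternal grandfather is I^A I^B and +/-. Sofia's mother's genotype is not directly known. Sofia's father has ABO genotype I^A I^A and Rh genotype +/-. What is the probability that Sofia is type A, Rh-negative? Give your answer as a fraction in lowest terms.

Sofia's mother's ABO genotype from I^A I^B × I^A I^B: 1/4 I^A I^A, 1/2 I^A I^B, 1/4 I^B I^B.
Crossing each possibility with the father I^A I^A and summing P(type A): 1/4·1 + 1/2·1/2 + 1/4·0 = 1/2.
Similarly for Rh via the mother's Rh distribution: P(Rh-) = 1/8.
Independent loci: 1/2 × 1/8 = 1/16.

1/16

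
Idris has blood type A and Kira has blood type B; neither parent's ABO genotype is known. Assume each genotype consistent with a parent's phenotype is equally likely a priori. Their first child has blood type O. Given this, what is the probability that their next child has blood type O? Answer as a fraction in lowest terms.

1/4

Possible genotypes: Idris ∈ {I^A I^A, I^A i}; Kira ∈ {I^B I^B, I^B i}.
Weight each parental genotype pair by prior × P(type-O child):
  I^A i × I^B i: posterior weight 1; P(next child type O) = 1/4.
Weighted sum = 1/4.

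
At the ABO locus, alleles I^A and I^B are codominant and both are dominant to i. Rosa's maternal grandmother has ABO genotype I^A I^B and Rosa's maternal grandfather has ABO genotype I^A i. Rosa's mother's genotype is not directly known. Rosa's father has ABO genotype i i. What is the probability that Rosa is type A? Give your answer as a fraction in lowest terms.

Rosa's mother's ABO genotype from I^A I^B × I^A i: 1/4 I^A I^A, 1/4 I^A I^B, 1/4 I^A i, 1/4 I^B i.
Crossing each possibility with the father i i and summing P(type A): 1/4·1 + 1/4·1/2 + 1/4·1/2 + 1/4·0 = 1/2.

1/2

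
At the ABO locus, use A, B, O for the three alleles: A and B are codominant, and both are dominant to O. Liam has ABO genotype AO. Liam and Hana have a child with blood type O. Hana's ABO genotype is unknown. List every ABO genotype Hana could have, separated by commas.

AO, BO, OO

For each candidate genotype of Hana, check whether crossing it with AO can produce every observed child phenotype.
  AA → possible child types {A} ✗
  AB → possible child types {A, B, AB} ✗
  AO → possible child types {O, A} ✓
  BB → possible child types {B, AB} ✗
  BO → possible child types {O, A, B, AB} ✓
  OO → possible child types {O, A} ✓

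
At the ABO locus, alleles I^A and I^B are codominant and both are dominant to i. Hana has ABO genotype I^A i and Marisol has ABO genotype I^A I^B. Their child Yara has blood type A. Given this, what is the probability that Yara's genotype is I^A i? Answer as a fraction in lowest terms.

Cross I^A i × I^A I^B → 1/4 I^A I^A, 1/4 I^A I^B, 1/4 I^A i, 1/4 I^B i.
Type-A genotypes among offspring: I^A I^A (1/4), I^A i (1/4); total 1/2.
P(I^A i | type A) = (1/4) / (1/2) = 1/2.

1/2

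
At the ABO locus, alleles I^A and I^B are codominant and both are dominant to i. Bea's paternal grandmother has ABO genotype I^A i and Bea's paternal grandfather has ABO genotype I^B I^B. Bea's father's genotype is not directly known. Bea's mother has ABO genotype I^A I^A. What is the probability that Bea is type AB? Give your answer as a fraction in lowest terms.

Bea's father's ABO genotype from I^A i × I^B I^B: 1/2 I^A I^B, 1/2 I^B i.
Crossing each possibility with the mother I^A I^A and summing P(type AB): 1/2·1/2 + 1/2·1/2 = 1/2.

1/2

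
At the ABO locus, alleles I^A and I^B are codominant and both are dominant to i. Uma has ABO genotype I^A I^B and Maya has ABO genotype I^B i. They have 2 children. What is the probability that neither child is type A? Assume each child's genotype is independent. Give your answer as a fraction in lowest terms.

9/16

ABO cross I^A I^B × I^B i → 1/4 A, 1/2 B, 1/4 AB.
So P(type A) = 1/4 per child.
P(not type A) = 3/4 for one child; (3/4)^2 = 9/16.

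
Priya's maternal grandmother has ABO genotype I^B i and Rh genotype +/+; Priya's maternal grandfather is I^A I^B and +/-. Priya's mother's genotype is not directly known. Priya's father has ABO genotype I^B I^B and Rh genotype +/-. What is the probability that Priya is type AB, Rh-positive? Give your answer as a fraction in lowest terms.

Priya's mother's ABO genotype from I^B i × I^A I^B: 1/4 I^A I^B, 1/4 I^A i, 1/4 I^B I^B, 1/4 I^B i.
Crossing each possibility with the father I^B I^B and summing P(type AB): 1/4·1/2 + 1/4·1/2 + 1/4·0 + 1/4·0 = 1/4.
Similarly for Rh via the mother's Rh distribution: P(Rh+) = 7/8.
Independent loci: 1/4 × 7/8 = 7/32.

7/32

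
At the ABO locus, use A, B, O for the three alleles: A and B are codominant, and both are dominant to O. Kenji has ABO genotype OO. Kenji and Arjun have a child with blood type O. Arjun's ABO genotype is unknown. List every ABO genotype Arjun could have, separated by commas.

For each candidate genotype of Arjun, check whether crossing it with OO can produce every observed child phenotype.
  AA → possible child types {A} ✗
  AB → possible child types {A, B} ✗
  AO → possible child types {O, A} ✓
  BB → possible child types {B} ✗
  BO → possible child types {O, B} ✓
  OO → possible child types {O} ✓

AO, BO, OO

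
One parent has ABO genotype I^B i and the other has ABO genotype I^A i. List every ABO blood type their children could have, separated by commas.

Gametes from I^B i × I^A i give offspring ABO genotypes I^A I^B, I^A i, I^B i, i i, i.e. phenotypes O, A, B, AB.

O, A, B, AB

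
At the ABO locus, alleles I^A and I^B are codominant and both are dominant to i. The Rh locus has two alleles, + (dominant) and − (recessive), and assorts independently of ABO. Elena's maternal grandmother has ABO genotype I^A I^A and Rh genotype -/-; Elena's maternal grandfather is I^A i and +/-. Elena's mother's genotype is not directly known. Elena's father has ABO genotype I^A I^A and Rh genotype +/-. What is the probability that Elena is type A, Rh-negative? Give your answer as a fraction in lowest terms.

Elena's mother's ABO genotype from I^A I^A × I^A i: 1/2 I^A I^A, 1/2 I^A i.
Crossing each possibility with the father I^A I^A and summing P(type A): 1/2·1 + 1/2·1 = 1.
Similarly for Rh via the mother's Rh distribution: P(Rh-) = 3/8.
Independent loci: 1 × 3/8 = 3/8.

3/8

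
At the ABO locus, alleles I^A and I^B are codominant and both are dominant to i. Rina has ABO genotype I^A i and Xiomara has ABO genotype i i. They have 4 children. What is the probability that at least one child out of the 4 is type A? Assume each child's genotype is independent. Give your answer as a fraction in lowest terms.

ABO cross I^A i × i i → 1/2 O, 1/2 A.
So P(type A) = 1/2 per child.
P(none) = (1/2)^4 = 1/16; P(at least one) = 1 − 1/16 = 15/16.

15/16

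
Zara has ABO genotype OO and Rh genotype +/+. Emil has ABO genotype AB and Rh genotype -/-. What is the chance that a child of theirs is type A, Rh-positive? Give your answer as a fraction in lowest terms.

1/2

ABO cross OO × AB → offspring phenotypes: 1/2 A, 1/2 B.
Rh cross +/+ × -/- → 1 Rh+.
Independent loci: P(type A, Rh-positive) = 1/2 × 1 = 1/2.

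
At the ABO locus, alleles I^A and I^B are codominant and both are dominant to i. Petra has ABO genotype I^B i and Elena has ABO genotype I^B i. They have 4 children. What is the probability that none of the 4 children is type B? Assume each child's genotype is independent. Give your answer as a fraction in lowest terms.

1/256

ABO cross I^B i × I^B i → 1/4 O, 3/4 B.
So P(type B) = 3/4 per child.
P(not type B) = 1/4 for one child; (1/4)^4 = 1/256.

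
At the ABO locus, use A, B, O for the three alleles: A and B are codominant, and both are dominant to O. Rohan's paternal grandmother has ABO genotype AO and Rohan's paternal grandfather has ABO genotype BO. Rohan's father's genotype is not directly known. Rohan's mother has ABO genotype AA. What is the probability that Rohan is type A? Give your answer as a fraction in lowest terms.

Rohan's father's ABO genotype from AO × BO: 1/4 AB, 1/4 AO, 1/4 BO, 1/4 OO.
Crossing each possibility with the mother AA and summing P(type A): 1/4·1/2 + 1/4·1 + 1/4·1/2 + 1/4·1 = 3/4.

3/4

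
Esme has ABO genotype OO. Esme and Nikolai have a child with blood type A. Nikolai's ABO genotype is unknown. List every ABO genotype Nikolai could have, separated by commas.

For each candidate genotype of Nikolai, check whether crossing it with OO can produce every observed child phenotype.
  AA → possible child types {A} ✓
  AB → possible child types {A, B} ✓
  AO → possible child types {O, A} ✓
  BB → possible child types {B} ✗
  BO → possible child types {O, B} ✗
  OO → possible child types {O} ✗

AA, AB, AO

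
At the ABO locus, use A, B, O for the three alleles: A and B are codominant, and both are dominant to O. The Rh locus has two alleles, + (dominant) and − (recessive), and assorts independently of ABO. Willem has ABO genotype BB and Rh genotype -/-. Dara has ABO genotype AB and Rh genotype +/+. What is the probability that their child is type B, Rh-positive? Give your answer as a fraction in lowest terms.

ABO cross BB × AB → offspring phenotypes: 1/2 B, 1/2 AB.
Rh cross -/- × +/+ → 1 Rh+.
Independent loci: P(type B, Rh-positive) = 1/2 × 1 = 1/2.

1/2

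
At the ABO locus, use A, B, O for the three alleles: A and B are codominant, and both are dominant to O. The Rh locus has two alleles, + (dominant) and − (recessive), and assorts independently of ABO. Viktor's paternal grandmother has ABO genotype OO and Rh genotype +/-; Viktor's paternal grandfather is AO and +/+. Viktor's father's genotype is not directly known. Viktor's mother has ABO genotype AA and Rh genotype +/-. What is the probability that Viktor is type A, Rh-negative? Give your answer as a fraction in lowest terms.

Viktor's father's ABO genotype from OO × AO: 1/2 AO, 1/2 OO.
Crossing each possibility with the mother AA and summing P(type A): 1/2·1 + 1/2·1 = 1.
Similarly for Rh via the father's Rh distribution: P(Rh-) = 1/8.
Independent loci: 1 × 1/8 = 1/8.

1/8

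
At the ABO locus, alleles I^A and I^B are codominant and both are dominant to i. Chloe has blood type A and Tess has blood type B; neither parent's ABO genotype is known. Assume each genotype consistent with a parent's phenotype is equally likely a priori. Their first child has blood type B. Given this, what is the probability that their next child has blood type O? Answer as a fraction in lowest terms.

Possible genotypes: Chloe ∈ {I^A I^A, I^A i}; Tess ∈ {I^B I^B, I^B i}.
Weight each parental genotype pair by prior × P(type-B child):
  I^A i × I^B I^B: posterior weight 2/3; P(next child type O) = 0.
  I^A i × I^B i: posterior weight 1/3; P(next child type O) = 1/4.
Weighted sum = 1/12.

1/12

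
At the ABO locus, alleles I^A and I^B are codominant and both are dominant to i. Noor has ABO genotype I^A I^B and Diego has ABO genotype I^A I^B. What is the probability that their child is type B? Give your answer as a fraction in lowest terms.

1/4

ABO cross I^A I^B × I^A I^B → offspring phenotypes: 1/4 A, 1/4 B, 1/2 AB.
So P(type B) = 1/4.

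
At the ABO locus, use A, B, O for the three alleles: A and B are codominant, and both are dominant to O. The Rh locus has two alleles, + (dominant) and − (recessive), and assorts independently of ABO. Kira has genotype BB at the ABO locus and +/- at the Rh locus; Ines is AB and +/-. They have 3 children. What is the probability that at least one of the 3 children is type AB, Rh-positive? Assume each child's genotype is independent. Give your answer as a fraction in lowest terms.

ABO cross BB × AB → 1/2 B, 1/2 AB.
Rh cross +/- × +/- → 3/4 Rh+, 1/4 Rh-; so P(type AB, Rh-positive) = 1/2 × 3/4 = 3/8 per child.
P(none) = (5/8)^3 = 125/512; P(at least one) = 1 − 125/512 = 387/512.

387/512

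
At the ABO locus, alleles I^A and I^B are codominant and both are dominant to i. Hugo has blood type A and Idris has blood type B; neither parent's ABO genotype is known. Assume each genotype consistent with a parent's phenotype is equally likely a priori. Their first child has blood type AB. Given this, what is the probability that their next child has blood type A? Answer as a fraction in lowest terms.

Possible genotypes: Hugo ∈ {I^A I^A, I^A i}; Idris ∈ {I^B I^B, I^B i}.
Weight each parental genotype pair by prior × P(type-AB child):
  I^A I^A × I^B I^B: posterior weight 4/9; P(next child type A) = 0.
  I^A I^A × I^B i: posterior weight 2/9; P(next child type A) = 1/2.
  I^A i × I^B I^B: posterior weight 2/9; P(next child type A) = 0.
  I^A i × I^B i: posterior weight 1/9; P(next child type A) = 1/4.
Weighted sum = 5/36.

5/36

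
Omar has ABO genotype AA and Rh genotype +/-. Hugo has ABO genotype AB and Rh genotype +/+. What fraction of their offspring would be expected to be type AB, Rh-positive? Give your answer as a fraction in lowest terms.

1/2

ABO cross AA × AB → offspring phenotypes: 1/2 A, 1/2 AB.
Rh cross +/- × +/+ → 1 Rh+.
Independent loci: P(type AB, Rh-positive) = 1/2 × 1 = 1/2.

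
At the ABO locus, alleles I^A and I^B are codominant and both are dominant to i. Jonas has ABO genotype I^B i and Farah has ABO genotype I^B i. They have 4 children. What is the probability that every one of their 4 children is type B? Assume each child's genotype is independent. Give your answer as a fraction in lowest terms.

81/256

ABO cross I^B i × I^B i → 1/4 O, 3/4 B.
So P(type B) = 3/4 per child.
All 4 independent: (3/4)^4 = 81/256.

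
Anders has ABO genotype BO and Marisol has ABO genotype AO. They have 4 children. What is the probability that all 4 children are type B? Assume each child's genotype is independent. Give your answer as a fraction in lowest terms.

1/256

ABO cross BO × AO → 1/4 O, 1/4 A, 1/4 B, 1/4 AB.
So P(type B) = 1/4 per child.
All 4 independent: (1/4)^4 = 1/256.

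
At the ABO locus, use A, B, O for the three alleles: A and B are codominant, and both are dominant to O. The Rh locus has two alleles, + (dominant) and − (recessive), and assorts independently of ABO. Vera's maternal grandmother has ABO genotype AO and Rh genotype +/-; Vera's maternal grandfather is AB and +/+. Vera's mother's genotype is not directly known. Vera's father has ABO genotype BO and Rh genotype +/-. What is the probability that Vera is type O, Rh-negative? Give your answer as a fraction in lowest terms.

Vera's mother's ABO genotype from AO × AB: 1/4 AA, 1/4 AB, 1/4 AO, 1/4 BO.
Crossing each possibility with the father BO and summing P(type O): 1/4·0 + 1/4·0 + 1/4·1/4 + 1/4·1/4 = 1/8.
Similarly for Rh via the mother's Rh distribution: P(Rh-) = 1/8.
Independent loci: 1/8 × 1/8 = 1/64.

1/64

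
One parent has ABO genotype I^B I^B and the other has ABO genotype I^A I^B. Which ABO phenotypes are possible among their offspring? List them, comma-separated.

B, AB

Gametes from I^B I^B × I^A I^B give offspring ABO genotypes I^A I^B, I^B I^B, i.e. phenotypes B, AB.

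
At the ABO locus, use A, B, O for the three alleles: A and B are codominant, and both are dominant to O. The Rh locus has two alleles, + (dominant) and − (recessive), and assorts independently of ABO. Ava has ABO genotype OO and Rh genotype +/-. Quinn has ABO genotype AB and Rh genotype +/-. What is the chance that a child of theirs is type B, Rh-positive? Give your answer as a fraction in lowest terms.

3/8

ABO cross OO × AB → offspring phenotypes: 1/2 A, 1/2 B.
Rh cross +/- × +/- → 3/4 Rh+, 1/4 Rh-.
Independent loci: P(type B, Rh-positive) = 1/2 × 3/4 = 3/8.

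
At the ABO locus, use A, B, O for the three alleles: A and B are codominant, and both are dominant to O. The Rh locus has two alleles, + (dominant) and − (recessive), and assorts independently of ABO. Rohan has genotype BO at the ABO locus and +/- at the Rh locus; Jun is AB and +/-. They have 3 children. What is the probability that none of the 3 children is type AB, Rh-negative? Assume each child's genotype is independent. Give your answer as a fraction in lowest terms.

ABO cross BO × AB → 1/4 A, 1/2 B, 1/4 AB.
Rh cross +/- × +/- → 3/4 Rh+, 1/4 Rh-; so P(type AB, Rh-negative) = 1/4 × 1/4 = 1/16 per child.
P(not type AB, Rh-negative) = 15/16 for one child; (15/16)^3 = 3375/4096.

3375/4096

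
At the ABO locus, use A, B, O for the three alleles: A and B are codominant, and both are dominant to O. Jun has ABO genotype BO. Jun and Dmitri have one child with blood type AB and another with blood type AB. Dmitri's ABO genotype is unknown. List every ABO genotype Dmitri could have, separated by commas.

AA, AB, AO

For each candidate genotype of Dmitri, check whether crossing it with BO can produce every observed child phenotype.
  AA → possible child types {A, AB} ✓
  AB → possible child types {A, B, AB} ✓
  AO → possible child types {O, A, B, AB} ✓
  BB → possible child types {B} ✗
  BO → possible child types {O, B} ✗
  OO → possible child types {O, B} ✗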